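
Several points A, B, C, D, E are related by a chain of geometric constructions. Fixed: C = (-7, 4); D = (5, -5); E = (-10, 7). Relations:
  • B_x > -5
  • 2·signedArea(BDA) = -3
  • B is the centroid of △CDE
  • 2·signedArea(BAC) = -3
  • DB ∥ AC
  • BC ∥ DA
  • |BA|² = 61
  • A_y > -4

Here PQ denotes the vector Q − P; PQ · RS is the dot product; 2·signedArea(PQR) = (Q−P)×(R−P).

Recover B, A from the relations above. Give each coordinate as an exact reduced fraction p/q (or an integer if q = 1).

1. B_x = -4  [B is the centroid of △CDE]
2. B_y = 2  [B is the centroid of △CDE]
   → B = (-4, 2)
3. A_x = 2  [DB ∥ AC ∩ BC ∥ DA]
4. A_y = -3  [DB ∥ AC ∩ BC ∥ DA]
   → A = (2, -3)

A = (2, -3)
B = (-4, 2)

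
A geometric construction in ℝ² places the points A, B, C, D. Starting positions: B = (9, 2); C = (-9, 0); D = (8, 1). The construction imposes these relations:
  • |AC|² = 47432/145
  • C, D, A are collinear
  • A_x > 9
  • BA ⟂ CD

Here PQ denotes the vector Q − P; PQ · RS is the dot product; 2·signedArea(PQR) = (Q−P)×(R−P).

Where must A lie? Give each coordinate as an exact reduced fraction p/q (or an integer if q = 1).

1. A_x = 1313/145  [C, D, A are collinear ∩ BA ⟂ CD]
2. A_y = 154/145  [C, D, A are collinear ∩ BA ⟂ CD]
   → A = (1313/145, 154/145)

A = (1313/145, 154/145)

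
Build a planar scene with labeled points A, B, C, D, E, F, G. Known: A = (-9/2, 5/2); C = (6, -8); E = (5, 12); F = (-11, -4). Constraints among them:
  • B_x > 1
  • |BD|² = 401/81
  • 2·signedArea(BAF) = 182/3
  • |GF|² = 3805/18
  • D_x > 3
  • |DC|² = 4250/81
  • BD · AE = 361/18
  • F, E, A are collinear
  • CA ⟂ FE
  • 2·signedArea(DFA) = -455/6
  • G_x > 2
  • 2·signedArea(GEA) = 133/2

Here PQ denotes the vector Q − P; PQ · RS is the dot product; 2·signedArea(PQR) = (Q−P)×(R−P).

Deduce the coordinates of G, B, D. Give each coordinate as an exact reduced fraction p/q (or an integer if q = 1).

B = (11/9, -10/9)
D = (31/9, -11/9)
G = (13/6, 13/6)

1. G_x = 13/6  [line 19/2·x + -19/2·y + 0 = 0 ∩ |GF|² = 3805/18]
2. G_y = 13/6  [line 19/2·x + -19/2·y + 0 = 0 ∩ |GF|² = 3805/18]
   → G = (13/6, 13/6)
3. D_x = 31/9  [line -13/2·x + 13/2·y + 91/3 = 0 ∩ |DC|² = 4250/81]
4. D_y = -11/9  [line -13/2·x + 13/2·y + 91/3 = 0 ∩ |DC|² = 4250/81]
   → D = (31/9, -11/9)
5. B_x = 11/9  [BD · AE = 361/18 ∩ 2·signedArea(BAF) = 182/3]
6. B_y = -10/9  [BD · AE = 361/18 ∩ 2·signedArea(BAF) = 182/3]
   → B = (11/9, -10/9)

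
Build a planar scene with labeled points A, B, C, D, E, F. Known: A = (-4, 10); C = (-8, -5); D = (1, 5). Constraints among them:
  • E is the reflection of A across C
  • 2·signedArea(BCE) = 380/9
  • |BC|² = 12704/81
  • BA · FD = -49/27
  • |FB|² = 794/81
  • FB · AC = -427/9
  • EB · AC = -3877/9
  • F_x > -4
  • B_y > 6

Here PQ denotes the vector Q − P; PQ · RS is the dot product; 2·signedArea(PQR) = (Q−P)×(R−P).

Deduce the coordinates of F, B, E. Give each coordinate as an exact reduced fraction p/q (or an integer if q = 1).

B = (-20/9, 55/9)
E = (-12, -20)
F = (-11/3, 10/3)

1. E_x = -12  [E is the reflection of A across C]
2. E_y = -20  [E is the reflection of A across C]
   → E = (-12, -20)
3. B_x = -20/9  [2·signedArea(BCE) = 380/9 ∩ EB · AC = -3877/9]
4. B_y = 55/9  [2·signedArea(BCE) = 380/9 ∩ EB · AC = -3877/9]
   → B = (-20/9, 55/9)
5. F_x = -11/3  [FB · AC = -427/9 ∩ BA · FD = -49/27]
6. F_y = 10/3  [FB · AC = -427/9 ∩ BA · FD = -49/27]
   → F = (-11/3, 10/3)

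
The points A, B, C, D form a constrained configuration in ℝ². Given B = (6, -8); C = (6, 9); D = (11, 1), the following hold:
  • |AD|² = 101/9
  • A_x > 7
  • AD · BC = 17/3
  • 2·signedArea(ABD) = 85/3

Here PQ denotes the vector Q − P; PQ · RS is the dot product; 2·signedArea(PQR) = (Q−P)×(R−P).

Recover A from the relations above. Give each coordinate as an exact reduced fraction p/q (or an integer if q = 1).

1. A_x = 23/3  [2·signedArea(ABD) = 85/3 ∩ AD · BC = 17/3]
2. A_y = 2/3  [2·signedArea(ABD) = 85/3 ∩ AD · BC = 17/3]
   → A = (23/3, 2/3)

A = (23/3, 2/3)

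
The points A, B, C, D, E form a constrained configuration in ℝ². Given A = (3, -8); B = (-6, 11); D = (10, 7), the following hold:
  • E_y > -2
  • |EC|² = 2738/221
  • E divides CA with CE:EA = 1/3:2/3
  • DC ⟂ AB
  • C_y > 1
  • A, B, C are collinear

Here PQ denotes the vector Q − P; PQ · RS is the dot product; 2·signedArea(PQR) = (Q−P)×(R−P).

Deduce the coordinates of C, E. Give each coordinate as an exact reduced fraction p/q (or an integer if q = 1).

C = (-336/221, 341/221)
E = (-3/221, -362/221)

1. C_x = -336/221  [A, B, C are collinear ∩ DC ⟂ AB]
2. C_y = 341/221  [A, B, C are collinear ∩ DC ⟂ AB]
   → C = (-336/221, 341/221)
3. E_x = -3/221  [E divides CA with CE:EA = 1/3:2/3]
4. E_y = -362/221  [E divides CA with CE:EA = 1/3:2/3]
   → E = (-3/221, -362/221)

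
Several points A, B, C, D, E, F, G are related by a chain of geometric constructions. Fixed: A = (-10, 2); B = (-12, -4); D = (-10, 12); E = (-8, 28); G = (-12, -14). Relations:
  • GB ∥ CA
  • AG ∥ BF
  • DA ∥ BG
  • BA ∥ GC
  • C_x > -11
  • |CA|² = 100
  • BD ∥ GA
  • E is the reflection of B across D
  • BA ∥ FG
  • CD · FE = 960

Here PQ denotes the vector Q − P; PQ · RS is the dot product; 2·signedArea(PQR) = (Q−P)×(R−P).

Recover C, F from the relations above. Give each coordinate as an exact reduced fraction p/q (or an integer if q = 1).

C = (-10, -8)
F = (-14, -20)

1. C_x = -10  [GB ∥ CA ∩ BA ∥ GC]
2. C_y = -8  [GB ∥ CA ∩ BA ∥ GC]
   → C = (-10, -8)
3. F_x = -14  [BA ∥ FG ∩ AG ∥ BF]
4. F_y = -20  [BA ∥ FG ∩ AG ∥ BF]
   → F = (-14, -20)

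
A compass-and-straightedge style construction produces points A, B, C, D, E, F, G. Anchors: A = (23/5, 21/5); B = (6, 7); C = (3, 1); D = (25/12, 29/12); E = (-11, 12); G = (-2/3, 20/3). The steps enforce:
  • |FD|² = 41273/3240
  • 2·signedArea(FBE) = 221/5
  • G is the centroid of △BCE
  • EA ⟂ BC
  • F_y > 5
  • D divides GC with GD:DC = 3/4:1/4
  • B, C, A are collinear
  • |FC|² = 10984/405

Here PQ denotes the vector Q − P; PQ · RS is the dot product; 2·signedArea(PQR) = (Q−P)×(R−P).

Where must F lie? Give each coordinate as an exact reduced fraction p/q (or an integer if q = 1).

F = (49/45, 263/45)

1. F_x = 49/45  [line -5·x + -17·y + 524/5 = 0 ∩ |FC|² = 10984/405]
2. F_y = 263/45  [line -5·x + -17·y + 524/5 = 0 ∩ |FC|² = 10984/405]
   → F = (49/45, 263/45)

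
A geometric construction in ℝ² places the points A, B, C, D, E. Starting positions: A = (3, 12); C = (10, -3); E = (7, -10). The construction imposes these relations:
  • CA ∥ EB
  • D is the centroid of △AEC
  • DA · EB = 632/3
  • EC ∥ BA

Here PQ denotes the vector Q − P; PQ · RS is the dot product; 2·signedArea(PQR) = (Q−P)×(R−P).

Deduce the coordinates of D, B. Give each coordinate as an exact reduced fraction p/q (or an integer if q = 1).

B = (0, 5)
D = (20/3, -1/3)

1. D_x = 20/3  [D is the centroid of △AEC]
2. D_y = -1/3  [D is the centroid of △AEC]
   → D = (20/3, -1/3)
3. B_x = 0  [EC ∥ BA ∩ CA ∥ EB]
4. B_y = 5  [EC ∥ BA ∩ CA ∥ EB]
   → B = (0, 5)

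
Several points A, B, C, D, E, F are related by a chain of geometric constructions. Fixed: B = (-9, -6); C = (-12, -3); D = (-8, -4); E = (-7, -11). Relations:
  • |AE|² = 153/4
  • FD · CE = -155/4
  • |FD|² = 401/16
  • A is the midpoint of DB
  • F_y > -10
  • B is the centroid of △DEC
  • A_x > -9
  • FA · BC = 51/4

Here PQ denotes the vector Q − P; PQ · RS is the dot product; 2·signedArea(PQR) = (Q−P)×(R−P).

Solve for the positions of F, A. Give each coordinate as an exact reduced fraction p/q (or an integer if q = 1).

1. A_x = -17/2  [A is the midpoint of DB]
2. A_y = -5  [A is the midpoint of DB]
   → A = (-17/2, -5)
3. F_x = -33/4  [FD · CE = -155/4 ∩ FA · BC = 51/4]
4. F_y = -9  [FD · CE = -155/4 ∩ FA · BC = 51/4]
   → F = (-33/4, -9)

A = (-17/2, -5)
F = (-33/4, -9)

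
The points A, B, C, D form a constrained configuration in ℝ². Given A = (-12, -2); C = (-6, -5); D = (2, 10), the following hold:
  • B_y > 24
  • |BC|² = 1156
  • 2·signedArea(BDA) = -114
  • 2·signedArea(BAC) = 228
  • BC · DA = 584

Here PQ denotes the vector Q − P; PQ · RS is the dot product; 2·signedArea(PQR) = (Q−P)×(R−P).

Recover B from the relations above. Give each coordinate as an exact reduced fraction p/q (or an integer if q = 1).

B = (10, 25)

1. B_x = 10  [2·signedArea(BDA) = -114 ∩ 2·signedArea(BAC) = 228]
2. B_y = 25  [2·signedArea(BDA) = -114 ∩ 2·signedArea(BAC) = 228]
   → B = (10, 25)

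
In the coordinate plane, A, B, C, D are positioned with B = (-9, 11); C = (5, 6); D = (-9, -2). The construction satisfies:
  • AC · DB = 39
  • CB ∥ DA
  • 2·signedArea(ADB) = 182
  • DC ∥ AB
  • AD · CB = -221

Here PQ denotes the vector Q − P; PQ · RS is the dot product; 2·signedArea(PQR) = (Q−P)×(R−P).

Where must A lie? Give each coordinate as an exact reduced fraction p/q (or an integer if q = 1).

A = (-23, 3)

1. A_x = -23  [DC ∥ AB ∩ CB ∥ DA]
2. A_y = 3  [DC ∥ AB ∩ CB ∥ DA]
   → A = (-23, 3)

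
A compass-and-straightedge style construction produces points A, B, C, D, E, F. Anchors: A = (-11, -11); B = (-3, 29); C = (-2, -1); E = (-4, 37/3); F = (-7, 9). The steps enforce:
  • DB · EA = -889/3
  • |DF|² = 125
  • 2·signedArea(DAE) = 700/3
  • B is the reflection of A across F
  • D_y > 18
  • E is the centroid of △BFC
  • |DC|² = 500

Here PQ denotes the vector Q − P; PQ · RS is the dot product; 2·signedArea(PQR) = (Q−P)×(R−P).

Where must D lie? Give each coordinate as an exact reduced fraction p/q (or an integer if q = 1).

1. D_x = -12  [DB · EA = -889/3 ∩ 2·signedArea(DAE) = 700/3]
2. D_y = 19  [DB · EA = -889/3 ∩ 2·signedArea(DAE) = 700/3]
   → D = (-12, 19)

D = (-12, 19)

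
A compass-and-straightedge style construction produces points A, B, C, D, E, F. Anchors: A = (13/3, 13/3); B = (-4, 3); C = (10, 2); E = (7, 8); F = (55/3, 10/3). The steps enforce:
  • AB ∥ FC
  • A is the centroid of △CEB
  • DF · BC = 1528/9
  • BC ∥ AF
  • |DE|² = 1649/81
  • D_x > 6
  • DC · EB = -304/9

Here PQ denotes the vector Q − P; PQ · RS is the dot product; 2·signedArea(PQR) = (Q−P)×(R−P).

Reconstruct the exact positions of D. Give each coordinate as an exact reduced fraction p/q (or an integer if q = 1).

D = (56/9, 32/9)

1. D_x = 56/9  [DF · BC = 1528/9 ∩ DC · EB = -304/9]
2. D_y = 32/9  [DF · BC = 1528/9 ∩ DC · EB = -304/9]
   → D = (56/9, 32/9)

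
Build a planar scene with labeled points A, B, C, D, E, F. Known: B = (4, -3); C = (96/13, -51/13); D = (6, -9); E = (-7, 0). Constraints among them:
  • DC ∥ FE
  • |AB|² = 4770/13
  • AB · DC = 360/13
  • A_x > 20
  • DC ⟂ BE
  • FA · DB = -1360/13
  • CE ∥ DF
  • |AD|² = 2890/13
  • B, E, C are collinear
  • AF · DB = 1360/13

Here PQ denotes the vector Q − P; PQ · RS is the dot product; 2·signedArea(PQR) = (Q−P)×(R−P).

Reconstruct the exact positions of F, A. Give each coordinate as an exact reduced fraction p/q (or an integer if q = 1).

1. F_x = -109/13  [DC ∥ FE ∩ CE ∥ DF]
2. F_y = -66/13  [DC ∥ FE ∩ CE ∥ DF]
   → F = (-109/13, -66/13)
3. A_x = 265/13  [AB · DC = 360/13 ∩ AF · DB = 1360/13]
4. A_y = -168/13  [AB · DC = 360/13 ∩ AF · DB = 1360/13]
   → A = (265/13, -168/13)

A = (265/13, -168/13)
F = (-109/13, -66/13)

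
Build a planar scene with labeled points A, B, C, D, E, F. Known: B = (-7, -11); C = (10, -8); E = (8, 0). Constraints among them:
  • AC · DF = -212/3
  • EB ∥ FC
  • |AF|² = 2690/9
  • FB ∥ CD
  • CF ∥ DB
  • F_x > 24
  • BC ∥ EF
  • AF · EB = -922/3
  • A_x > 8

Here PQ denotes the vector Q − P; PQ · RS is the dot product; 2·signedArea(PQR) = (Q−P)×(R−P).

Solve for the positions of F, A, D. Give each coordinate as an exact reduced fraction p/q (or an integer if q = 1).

1. F_x = 25  [EB ∥ FC ∩ BC ∥ EF]
2. F_y = 3  [EB ∥ FC ∩ BC ∥ EF]
   → F = (25, 3)
3. D_x = -22  [CF ∥ DB ∩ FB ∥ CD]
4. D_y = -22  [CF ∥ DB ∩ FB ∥ CD]
   → D = (-22, -22)
5. A_x = 26/3  [AF · EB = -922/3 ∩ AC · DF = -212/3]
6. A_y = -8/3  [AF · EB = -922/3 ∩ AC · DF = -212/3]
   → A = (26/3, -8/3)

A = (26/3, -8/3)
D = (-22, -22)
F = (25, 3)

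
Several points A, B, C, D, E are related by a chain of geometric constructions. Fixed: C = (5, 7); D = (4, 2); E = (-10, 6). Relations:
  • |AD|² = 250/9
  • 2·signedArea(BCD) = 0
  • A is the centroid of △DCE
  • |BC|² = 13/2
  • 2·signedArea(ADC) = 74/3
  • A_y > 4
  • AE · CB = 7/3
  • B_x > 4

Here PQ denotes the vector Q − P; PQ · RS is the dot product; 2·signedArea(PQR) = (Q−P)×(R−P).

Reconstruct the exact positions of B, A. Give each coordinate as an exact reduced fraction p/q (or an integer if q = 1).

1. A_x = -1/3  [A is the centroid of △DCE]
2. A_y = 5  [A is the centroid of △DCE]
   → A = (-1/3, 5)
3. B_x = 9/2  [2·signedArea(BCD) = 0 ∩ AE · CB = 7/3]
4. B_y = 9/2  [2·signedArea(BCD) = 0 ∩ AE · CB = 7/3]
   → B = (9/2, 9/2)

A = (-1/3, 5)
B = (9/2, 9/2)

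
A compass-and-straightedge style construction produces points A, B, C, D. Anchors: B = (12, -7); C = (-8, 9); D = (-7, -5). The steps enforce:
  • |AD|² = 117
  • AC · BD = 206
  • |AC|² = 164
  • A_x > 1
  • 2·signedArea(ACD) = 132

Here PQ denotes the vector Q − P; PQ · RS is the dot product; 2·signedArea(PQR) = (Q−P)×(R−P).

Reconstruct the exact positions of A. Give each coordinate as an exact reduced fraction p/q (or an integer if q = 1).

A = (2, 1)

1. A_x = 2  [AC · BD = 206 ∩ 2·signedArea(ACD) = 132]
2. A_y = 1  [AC · BD = 206 ∩ 2·signedArea(ACD) = 132]
   → A = (2, 1)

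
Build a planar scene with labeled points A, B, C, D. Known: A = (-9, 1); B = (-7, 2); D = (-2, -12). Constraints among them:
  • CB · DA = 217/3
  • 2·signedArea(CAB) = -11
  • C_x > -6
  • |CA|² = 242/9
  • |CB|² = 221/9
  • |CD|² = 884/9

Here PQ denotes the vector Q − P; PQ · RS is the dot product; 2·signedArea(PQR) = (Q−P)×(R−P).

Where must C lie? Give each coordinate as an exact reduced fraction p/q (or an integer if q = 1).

1. C_x = -16/3  [2·signedArea(CAB) = -11 ∩ CB · DA = 217/3]
2. C_y = -8/3  [2·signedArea(CAB) = -11 ∩ CB · DA = 217/3]
   → C = (-16/3, -8/3)

C = (-16/3, -8/3)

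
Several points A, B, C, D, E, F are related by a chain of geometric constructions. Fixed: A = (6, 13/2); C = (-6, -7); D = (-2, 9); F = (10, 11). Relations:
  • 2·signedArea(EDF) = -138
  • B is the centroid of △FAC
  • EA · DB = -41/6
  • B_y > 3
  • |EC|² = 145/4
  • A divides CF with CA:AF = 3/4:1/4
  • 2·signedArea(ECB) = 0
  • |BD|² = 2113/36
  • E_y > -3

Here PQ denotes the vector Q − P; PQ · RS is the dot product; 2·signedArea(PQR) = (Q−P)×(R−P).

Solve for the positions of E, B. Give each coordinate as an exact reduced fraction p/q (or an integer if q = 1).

1. E_x = -2  [line -2·x + 12·y + 26 = 0 ∩ |EC|² = 145/4]
2. E_y = -5/2  [line -2·x + 12·y + 26 = 0 ∩ |EC|² = 145/4]
   → E = (-2, -5/2)
3. B_x = 10/3  [2·signedArea(ECB) = 0 ∩ B is the centroid of △FAC]
4. B_y = 7/2  [2·signedArea(ECB) = 0 ∩ B is the centroid of △FAC]
   → B = (10/3, 7/2)

B = (10/3, 7/2)
E = (-2, -5/2)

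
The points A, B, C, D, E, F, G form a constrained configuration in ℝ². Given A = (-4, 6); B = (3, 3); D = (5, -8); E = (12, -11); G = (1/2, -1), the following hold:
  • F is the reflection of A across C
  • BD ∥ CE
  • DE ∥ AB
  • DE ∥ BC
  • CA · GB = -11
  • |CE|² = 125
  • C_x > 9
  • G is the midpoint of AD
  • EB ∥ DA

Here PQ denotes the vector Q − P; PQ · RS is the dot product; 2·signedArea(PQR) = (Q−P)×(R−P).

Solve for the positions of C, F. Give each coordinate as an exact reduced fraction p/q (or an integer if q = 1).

1. C_x = 10  [BD ∥ CE ∩ DE ∥ BC]
2. C_y = 0  [BD ∥ CE ∩ DE ∥ BC]
   → C = (10, 0)
3. F_x = 24  [F is the reflection of A across C]
4. F_y = -6  [F is the reflection of A across C]
   → F = (24, -6)

C = (10, 0)
F = (24, -6)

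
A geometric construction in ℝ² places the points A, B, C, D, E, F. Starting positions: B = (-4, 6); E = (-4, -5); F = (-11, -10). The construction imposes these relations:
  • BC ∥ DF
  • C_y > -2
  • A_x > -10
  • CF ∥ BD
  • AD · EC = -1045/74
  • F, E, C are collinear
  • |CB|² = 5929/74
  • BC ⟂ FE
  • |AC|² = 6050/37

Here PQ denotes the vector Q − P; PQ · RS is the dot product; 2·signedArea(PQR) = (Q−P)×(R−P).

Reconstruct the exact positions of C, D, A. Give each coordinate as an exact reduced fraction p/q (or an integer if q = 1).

1. C_x = 89/74  [F, E, C are collinear ∩ BC ⟂ FE]
2. C_y = -95/74  [F, E, C are collinear ∩ BC ⟂ FE]
   → C = (89/74, -95/74)
3. D_x = -1199/74  [BC ∥ DF ∩ CF ∥ BD]
4. D_y = -201/74  [BC ∥ DF ∩ CF ∥ BD]
   → D = (-1199/74, -201/74)
5. A_x = -681/74  [line -385/74·x + -275/74·y + -2970/37 = 0 ∩ |AC|² = 6050/37]
6. A_y = -645/74  [line -385/74·x + -275/74·y + -2970/37 = 0 ∩ |AC|² = 6050/37]
   → A = (-681/74, -645/74)

A = (-681/74, -645/74)
C = (89/74, -95/74)
D = (-1199/74, -201/74)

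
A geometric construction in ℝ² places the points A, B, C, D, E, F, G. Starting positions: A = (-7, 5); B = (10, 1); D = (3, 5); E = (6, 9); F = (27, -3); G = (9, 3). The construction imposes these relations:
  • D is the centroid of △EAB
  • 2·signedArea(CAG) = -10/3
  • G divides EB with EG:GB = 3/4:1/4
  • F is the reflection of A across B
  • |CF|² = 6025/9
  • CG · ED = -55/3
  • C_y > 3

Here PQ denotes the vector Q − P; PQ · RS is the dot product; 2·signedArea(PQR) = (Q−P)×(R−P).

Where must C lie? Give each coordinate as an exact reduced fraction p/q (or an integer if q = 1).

C = (2, 11/3)

1. C_x = 2  [CG · ED = -55/3 ∩ 2·signedArea(CAG) = -10/3]
2. C_y = 11/3  [CG · ED = -55/3 ∩ 2·signedArea(CAG) = -10/3]
   → C = (2, 11/3)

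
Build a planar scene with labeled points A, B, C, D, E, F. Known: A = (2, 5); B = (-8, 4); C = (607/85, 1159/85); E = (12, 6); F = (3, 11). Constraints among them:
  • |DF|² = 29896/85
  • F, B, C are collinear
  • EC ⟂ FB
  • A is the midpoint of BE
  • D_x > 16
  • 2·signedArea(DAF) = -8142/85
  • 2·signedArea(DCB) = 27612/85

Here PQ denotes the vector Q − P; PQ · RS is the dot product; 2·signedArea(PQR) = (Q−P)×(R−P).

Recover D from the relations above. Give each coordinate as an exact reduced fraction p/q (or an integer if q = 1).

D = (1433/85, -139/85)

1. D_x = 1433/85  [2·signedArea(DCB) = 27612/85 ∩ 2·signedArea(DAF) = -8142/85]
2. D_y = -139/85  [2·signedArea(DCB) = 27612/85 ∩ 2·signedArea(DAF) = -8142/85]
   → D = (1433/85, -139/85)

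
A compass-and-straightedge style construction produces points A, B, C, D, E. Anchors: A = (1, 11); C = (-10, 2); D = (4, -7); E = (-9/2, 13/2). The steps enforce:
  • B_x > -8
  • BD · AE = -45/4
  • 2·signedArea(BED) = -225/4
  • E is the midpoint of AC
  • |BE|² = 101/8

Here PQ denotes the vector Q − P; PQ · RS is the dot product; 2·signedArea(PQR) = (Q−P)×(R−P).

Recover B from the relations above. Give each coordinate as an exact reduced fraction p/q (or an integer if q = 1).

1. B_x = -29/4  [BD · AE = -45/4 ∩ 2·signedArea(BED) = -225/4]
2. B_y = 17/4  [BD · AE = -45/4 ∩ 2·signedArea(BED) = -225/4]
   → B = (-29/4, 17/4)

B = (-29/4, 17/4)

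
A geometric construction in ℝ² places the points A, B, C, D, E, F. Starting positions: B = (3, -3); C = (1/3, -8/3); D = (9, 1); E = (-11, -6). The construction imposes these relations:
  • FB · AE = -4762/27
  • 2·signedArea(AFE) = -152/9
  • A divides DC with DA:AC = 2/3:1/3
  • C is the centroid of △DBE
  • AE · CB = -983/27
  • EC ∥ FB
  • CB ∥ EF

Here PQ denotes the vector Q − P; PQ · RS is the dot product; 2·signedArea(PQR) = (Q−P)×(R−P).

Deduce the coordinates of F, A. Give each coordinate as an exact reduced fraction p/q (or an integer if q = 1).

A = (29/9, -13/9)
F = (-25/3, -19/3)

1. F_x = -25/3  [EC ∥ FB ∩ CB ∥ EF]
2. F_y = -19/3  [EC ∥ FB ∩ CB ∥ EF]
   → F = (-25/3, -19/3)
3. A_x = 29/9  [A divides DC with DA:AC = 2/3:1/3]
4. A_y = -13/9  [A divides DC with DA:AC = 2/3:1/3]
   → A = (29/9, -13/9)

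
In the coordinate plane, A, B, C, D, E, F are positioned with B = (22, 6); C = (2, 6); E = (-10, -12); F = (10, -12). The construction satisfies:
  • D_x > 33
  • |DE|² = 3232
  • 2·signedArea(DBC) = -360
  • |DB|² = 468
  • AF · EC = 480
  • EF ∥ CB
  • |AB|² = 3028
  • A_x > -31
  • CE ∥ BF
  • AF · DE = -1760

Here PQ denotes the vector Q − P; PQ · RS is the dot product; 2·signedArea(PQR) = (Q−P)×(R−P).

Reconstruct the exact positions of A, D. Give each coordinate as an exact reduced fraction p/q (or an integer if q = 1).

A = (-30, -12)
D = (34, 24)

1. D_y = 24  [2·signedArea(DBC) = -360]
2. D_x = 34  [|DB|² = 468]
   → D = (34, 24)
3. A_x = -30  [AF · DE = -1760 ∩ AF · EC = 480]
4. A_y = -12  [AF · DE = -1760 ∩ AF · EC = 480]
   → A = (-30, -12)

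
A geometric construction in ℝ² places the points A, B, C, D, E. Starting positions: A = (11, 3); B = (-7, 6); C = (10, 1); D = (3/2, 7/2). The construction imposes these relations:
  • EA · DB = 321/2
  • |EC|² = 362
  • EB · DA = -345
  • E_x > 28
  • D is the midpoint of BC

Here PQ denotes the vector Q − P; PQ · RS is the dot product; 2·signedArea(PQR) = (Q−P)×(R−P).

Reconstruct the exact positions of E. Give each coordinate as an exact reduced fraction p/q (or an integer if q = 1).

E = (29, 0)

1. E_x = 29  [EB · DA = -345 ∩ EA · DB = 321/2]
2. E_y = 0  [EB · DA = -345 ∩ EA · DB = 321/2]
   → E = (29, 0)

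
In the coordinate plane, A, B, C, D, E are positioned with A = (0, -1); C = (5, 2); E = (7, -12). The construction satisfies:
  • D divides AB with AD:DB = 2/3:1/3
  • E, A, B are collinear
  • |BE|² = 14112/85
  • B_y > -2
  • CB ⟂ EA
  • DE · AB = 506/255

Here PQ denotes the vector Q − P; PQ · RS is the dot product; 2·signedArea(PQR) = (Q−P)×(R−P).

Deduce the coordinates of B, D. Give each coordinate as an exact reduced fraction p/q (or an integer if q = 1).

B = (7/85, -96/85)
D = (14/255, -277/255)

1. B_x = 7/85  [E, A, B are collinear ∩ CB ⟂ EA]
2. B_y = -96/85  [E, A, B are collinear ∩ CB ⟂ EA]
   → B = (7/85, -96/85)
3. D_x = 14/255  [D divides AB with AD:DB = 2/3:1/3]
4. D_y = -277/255  [D divides AB with AD:DB = 2/3:1/3]
   → D = (14/255, -277/255)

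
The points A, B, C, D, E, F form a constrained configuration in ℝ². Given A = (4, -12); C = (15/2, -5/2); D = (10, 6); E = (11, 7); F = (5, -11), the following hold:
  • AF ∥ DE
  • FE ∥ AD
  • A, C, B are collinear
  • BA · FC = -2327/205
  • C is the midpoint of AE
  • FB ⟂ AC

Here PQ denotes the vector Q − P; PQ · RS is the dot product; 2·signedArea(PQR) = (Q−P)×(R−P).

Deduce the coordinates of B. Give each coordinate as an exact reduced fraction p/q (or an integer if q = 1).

1. B_x = 911/205  [A, C, B are collinear ∩ FB ⟂ AC]
2. B_y = -2213/205  [A, C, B are collinear ∩ FB ⟂ AC]
   → B = (911/205, -2213/205)

B = (911/205, -2213/205)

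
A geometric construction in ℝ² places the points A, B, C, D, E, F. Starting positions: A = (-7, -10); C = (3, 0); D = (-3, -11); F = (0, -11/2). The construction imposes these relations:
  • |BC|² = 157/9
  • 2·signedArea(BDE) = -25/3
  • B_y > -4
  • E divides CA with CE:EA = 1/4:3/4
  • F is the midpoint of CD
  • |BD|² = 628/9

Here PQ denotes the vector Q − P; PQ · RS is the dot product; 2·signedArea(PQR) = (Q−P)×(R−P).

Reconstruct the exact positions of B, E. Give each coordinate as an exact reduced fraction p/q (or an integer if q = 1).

1. E_x = 1/2  [E divides CA with CE:EA = 1/4:3/4]
2. E_y = -5/2  [E divides CA with CE:EA = 1/4:3/4]
   → E = (1/2, -5/2)
3. B_x = 1  [line -17/2·x + 7/2·y + 64/3 = 0 ∩ |BD|² = 628/9]
4. B_y = -11/3  [line -17/2·x + 7/2·y + 64/3 = 0 ∩ |BD|² = 628/9]
   → B = (1, -11/3)

B = (1, -11/3)
E = (1/2, -5/2)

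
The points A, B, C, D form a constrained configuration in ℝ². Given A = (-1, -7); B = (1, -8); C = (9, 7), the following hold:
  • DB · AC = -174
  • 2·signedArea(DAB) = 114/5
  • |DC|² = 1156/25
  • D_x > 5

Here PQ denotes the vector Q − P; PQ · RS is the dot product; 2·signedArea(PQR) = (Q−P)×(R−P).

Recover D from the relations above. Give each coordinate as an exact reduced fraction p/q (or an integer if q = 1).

D = (29/5, 1)

1. D_x = 29/5  [2·signedArea(DAB) = 114/5 ∩ DB · AC = -174]
2. D_y = 1  [2·signedArea(DAB) = 114/5 ∩ DB · AC = -174]
   → D = (29/5, 1)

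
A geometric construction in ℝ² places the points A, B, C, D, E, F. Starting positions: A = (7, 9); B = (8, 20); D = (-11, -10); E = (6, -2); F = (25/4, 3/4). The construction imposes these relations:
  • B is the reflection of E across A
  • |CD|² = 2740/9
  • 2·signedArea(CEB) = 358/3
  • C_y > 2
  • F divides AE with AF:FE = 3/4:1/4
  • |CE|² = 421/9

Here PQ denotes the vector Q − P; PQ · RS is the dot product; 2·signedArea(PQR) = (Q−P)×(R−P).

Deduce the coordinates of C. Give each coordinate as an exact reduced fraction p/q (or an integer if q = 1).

C = (1, 8/3)

1. C_x = 1  [line -22·x + 2·y + 50/3 = 0 ∩ |CD|² = 2740/9]
2. C_y = 8/3  [line -22·x + 2·y + 50/3 = 0 ∩ |CD|² = 2740/9]
   → C = (1, 8/3)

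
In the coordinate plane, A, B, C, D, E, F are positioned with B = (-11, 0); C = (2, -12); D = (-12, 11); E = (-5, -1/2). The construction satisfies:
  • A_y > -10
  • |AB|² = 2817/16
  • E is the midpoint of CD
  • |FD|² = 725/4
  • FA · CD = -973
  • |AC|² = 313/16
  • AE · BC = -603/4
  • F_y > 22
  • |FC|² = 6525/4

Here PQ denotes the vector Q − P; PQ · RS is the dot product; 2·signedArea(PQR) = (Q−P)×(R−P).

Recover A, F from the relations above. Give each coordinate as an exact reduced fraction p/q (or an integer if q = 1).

A = (-5/4, -9)
F = (-19, 45/2)

1. A_x = -5/4  [line -13·x + 12·y + 367/4 = 0 ∩ |AB|² = 2817/16]
2. A_y = -9  [line -13·x + 12·y + 367/4 = 0 ∩ |AB|² = 2817/16]
   → A = (-5/4, -9)
3. F_x = -19  [line 14·x + -23·y + 1567/2 = 0 ∩ |FC|² = 6525/4]
4. F_y = 45/2  [line 14·x + -23·y + 1567/2 = 0 ∩ |FC|² = 6525/4]
   → F = (-19, 45/2)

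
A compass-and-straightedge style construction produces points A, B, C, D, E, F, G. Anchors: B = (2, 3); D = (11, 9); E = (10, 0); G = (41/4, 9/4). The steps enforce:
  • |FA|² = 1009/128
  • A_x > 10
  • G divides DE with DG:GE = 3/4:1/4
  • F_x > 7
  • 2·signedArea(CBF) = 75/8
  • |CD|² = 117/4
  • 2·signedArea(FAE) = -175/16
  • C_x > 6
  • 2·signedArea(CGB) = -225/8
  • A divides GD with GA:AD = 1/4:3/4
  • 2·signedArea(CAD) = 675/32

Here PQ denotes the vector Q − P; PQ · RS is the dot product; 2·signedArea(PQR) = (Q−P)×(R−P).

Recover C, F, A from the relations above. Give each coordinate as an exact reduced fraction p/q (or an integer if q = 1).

1. A_x = 167/16  [A divides GD with GA:AD = 1/4:3/4]
2. A_y = 63/16  [A divides GD with GA:AD = 1/4:3/4]
   → A = (167/16, 63/16)
3. C_x = 13/2  [2·signedArea(CAD) = 675/32 ∩ 2·signedArea(CGB) = -225/8]
4. C_y = 6  [2·signedArea(CAD) = 675/32 ∩ 2·signedArea(CGB) = -225/8]
   → C = (13/2, 6)
5. F_x = 31/4  [2·signedArea(FAE) = -175/16 ∩ 2·signedArea(CBF) = 75/8]
6. F_y = 19/4  [2·signedArea(FAE) = -175/16 ∩ 2·signedArea(CBF) = 75/8]
   → F = (31/4, 19/4)

A = (167/16, 63/16)
C = (13/2, 6)
F = (31/4, 19/4)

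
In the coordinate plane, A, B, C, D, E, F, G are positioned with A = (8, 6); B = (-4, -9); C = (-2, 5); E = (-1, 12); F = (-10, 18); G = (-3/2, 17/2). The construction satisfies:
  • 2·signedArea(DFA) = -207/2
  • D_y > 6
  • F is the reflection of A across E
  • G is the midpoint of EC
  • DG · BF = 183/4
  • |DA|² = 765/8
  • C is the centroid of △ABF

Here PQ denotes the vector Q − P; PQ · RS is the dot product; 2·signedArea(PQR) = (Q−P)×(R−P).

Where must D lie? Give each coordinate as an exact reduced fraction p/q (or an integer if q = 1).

1. D_x = -7/4  [DG · BF = 183/4 ∩ 2·signedArea(DFA) = -207/2]
2. D_y = 27/4  [DG · BF = 183/4 ∩ 2·signedArea(DFA) = -207/2]
   → D = (-7/4, 27/4)

D = (-7/4, 27/4)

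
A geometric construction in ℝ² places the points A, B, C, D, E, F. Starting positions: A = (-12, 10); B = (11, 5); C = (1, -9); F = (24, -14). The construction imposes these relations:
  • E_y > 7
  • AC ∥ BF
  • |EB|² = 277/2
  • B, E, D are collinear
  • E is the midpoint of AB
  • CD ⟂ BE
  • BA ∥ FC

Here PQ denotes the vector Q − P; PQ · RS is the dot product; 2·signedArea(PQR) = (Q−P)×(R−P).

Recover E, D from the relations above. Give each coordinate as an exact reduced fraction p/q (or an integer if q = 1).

1. E_x = -1/2  [E is the midpoint of AB]
2. E_y = 15/2  [E is the midpoint of AB]
   → E = (-1/2, 15/2)
3. D_x = 1207/277  [B, E, D are collinear ∩ CD ⟂ BE]
4. D_y = 1785/277  [B, E, D are collinear ∩ CD ⟂ BE]
   → D = (1207/277, 1785/277)

D = (1207/277, 1785/277)
E = (-1/2, 15/2)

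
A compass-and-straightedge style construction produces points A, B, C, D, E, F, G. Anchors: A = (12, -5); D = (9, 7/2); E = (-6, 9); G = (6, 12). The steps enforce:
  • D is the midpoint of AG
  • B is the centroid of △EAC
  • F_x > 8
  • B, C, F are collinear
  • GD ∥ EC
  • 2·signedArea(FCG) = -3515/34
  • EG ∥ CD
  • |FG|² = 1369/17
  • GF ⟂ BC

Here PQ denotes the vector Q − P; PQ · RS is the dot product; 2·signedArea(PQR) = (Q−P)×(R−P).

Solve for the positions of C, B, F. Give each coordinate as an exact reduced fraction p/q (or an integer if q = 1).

1. C_x = -3  [EG ∥ CD ∩ GD ∥ EC]
2. C_y = 1/2  [EG ∥ CD ∩ GD ∥ EC]
   → C = (-3, 1/2)
3. B_x = 1  [B is the centroid of △EAC]
4. B_y = 3/2  [B is the centroid of △EAC]
   → B = (1, 3/2)
5. F_x = 139/17  [B, C, F are collinear ∩ GF ⟂ BC]
6. F_y = 56/17  [B, C, F are collinear ∩ GF ⟂ BC]
   → F = (139/17, 56/17)

B = (1, 3/2)
C = (-3, 1/2)
F = (139/17, 56/17)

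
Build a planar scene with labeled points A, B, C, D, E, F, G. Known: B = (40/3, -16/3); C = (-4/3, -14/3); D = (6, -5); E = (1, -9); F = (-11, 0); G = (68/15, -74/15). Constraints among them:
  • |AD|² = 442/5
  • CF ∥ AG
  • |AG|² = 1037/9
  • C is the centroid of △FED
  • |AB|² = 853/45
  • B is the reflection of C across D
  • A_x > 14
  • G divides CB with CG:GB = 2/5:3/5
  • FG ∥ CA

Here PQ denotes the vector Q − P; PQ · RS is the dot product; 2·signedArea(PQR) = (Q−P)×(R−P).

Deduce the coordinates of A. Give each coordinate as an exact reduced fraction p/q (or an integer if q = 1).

A = (71/5, -48/5)

1. A_x = 71/5  [CF ∥ AG ∩ FG ∥ CA]
2. A_y = -48/5  [CF ∥ AG ∩ FG ∥ CA]
   → A = (71/5, -48/5)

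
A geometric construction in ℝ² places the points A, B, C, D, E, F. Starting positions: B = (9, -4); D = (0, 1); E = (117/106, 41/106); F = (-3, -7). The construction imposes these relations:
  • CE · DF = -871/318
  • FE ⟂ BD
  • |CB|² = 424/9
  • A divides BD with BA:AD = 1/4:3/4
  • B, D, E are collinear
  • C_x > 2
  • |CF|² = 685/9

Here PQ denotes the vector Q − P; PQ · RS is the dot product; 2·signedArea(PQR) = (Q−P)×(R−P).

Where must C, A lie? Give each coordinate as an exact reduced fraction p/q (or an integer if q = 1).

A = (27/4, -11/4)
C = (3, -2/3)

1. C_x = 3  [line 3·x + 8·y + -11/3 = 0 ∩ |CF|² = 685/9]
2. C_y = -2/3  [line 3·x + 8·y + -11/3 = 0 ∩ |CF|² = 685/9]
   → C = (3, -2/3)
3. A_x = 27/4  [A divides BD with BA:AD = 1/4:3/4]
4. A_y = -11/4  [A divides BD with BA:AD = 1/4:3/4]
   → A = (27/4, -11/4)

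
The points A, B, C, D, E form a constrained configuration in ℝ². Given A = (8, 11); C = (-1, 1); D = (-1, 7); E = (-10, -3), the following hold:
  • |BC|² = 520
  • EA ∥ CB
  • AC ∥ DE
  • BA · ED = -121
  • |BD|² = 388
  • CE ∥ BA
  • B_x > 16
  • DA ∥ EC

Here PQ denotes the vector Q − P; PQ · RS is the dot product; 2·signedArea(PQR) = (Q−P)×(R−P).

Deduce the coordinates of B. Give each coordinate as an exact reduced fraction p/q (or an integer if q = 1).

B = (17, 15)

1. B_x = 17  [CE ∥ BA ∩ EA ∥ CB]
2. B_y = 15  [CE ∥ BA ∩ EA ∥ CB]
   → B = (17, 15)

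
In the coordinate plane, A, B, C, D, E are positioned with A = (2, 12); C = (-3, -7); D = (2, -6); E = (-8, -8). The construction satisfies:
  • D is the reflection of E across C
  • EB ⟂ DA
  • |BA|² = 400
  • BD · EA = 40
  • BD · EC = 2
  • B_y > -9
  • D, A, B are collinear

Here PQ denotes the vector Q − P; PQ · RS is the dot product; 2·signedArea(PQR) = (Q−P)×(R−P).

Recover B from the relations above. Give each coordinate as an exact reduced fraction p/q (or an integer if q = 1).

1. B_x = 2  [D, A, B are collinear ∩ EB ⟂ DA]
2. B_y = -8  [D, A, B are collinear ∩ EB ⟂ DA]
   → B = (2, -8)

B = (2, -8)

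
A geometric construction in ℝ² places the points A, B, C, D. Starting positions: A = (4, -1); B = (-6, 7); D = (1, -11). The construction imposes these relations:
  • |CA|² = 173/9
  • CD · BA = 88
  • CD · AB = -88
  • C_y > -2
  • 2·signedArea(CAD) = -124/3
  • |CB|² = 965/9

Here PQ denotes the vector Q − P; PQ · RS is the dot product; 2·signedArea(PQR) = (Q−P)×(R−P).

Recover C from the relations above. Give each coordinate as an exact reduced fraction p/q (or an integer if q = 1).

1. C_x = -1/3  [CD · BA = 88 ∩ 2·signedArea(CAD) = -124/3]
2. C_y = -5/3  [CD · BA = 88 ∩ 2·signedArea(CAD) = -124/3]
   → C = (-1/3, -5/3)

C = (-1/3, -5/3)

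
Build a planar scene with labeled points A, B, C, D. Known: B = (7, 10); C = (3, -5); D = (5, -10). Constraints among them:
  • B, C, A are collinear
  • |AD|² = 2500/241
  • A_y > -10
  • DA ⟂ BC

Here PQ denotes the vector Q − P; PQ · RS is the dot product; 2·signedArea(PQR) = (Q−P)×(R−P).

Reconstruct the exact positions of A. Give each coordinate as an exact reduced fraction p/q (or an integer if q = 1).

1. A_x = 455/241  [B, C, A are collinear ∩ DA ⟂ BC]
2. A_y = -2210/241  [B, C, A are collinear ∩ DA ⟂ BC]
   → A = (455/241, -2210/241)

A = (455/241, -2210/241)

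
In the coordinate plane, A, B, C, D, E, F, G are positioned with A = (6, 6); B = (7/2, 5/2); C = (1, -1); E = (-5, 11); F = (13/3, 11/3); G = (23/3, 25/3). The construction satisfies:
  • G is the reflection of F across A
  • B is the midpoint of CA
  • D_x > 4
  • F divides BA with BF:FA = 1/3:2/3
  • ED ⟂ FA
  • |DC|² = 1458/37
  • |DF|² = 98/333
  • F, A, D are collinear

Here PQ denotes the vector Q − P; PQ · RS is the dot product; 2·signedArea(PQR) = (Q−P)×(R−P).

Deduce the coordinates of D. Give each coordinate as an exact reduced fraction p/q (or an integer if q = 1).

D = (172/37, 152/37)

1. D_x = 172/37  [F, A, D are collinear ∩ ED ⟂ FA]
2. D_y = 152/37  [F, A, D are collinear ∩ ED ⟂ FA]
   → D = (172/37, 152/37)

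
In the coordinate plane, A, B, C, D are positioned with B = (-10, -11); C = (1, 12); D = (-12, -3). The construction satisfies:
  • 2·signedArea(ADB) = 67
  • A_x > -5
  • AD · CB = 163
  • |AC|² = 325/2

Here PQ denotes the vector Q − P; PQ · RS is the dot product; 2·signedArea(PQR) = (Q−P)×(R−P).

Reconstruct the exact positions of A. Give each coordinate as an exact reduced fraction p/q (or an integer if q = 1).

1. A_x = -9/2  [2·signedArea(ADB) = 67 ∩ AD · CB = 163]
2. A_y = 1/2  [2·signedArea(ADB) = 67 ∩ AD · CB = 163]
   → A = (-9/2, 1/2)

A = (-9/2, 1/2)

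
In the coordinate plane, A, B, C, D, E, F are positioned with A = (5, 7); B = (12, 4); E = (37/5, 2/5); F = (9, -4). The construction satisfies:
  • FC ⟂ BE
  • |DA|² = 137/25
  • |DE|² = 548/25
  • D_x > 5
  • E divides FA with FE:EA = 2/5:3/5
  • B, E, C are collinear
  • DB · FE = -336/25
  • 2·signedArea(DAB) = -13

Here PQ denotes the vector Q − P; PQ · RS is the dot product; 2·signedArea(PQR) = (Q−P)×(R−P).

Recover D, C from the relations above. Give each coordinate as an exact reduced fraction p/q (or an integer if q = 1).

C = (5337/853, -422/853)
D = (29/5, 24/5)

1. D_x = 29/5  [DB · FE = -336/25 ∩ 2·signedArea(DAB) = -13]
2. D_y = 24/5  [DB · FE = -336/25 ∩ 2·signedArea(DAB) = -13]
   → D = (29/5, 24/5)
3. C_x = 5337/853  [B, E, C are collinear ∩ FC ⟂ BE]
4. C_y = -422/853  [B, E, C are collinear ∩ FC ⟂ BE]
   → C = (5337/853, -422/853)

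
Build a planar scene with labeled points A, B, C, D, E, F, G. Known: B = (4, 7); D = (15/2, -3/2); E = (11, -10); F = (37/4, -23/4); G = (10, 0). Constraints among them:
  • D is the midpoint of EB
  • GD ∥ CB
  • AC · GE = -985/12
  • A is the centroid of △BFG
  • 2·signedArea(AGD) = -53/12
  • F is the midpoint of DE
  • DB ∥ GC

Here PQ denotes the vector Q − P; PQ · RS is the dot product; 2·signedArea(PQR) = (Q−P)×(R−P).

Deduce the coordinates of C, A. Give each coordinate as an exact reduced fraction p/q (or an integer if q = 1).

1. C_x = 13/2  [GD ∥ CB ∩ DB ∥ GC]
2. C_y = 17/2  [GD ∥ CB ∩ DB ∥ GC]
   → C = (13/2, 17/2)
3. A_x = 31/4  [A is the centroid of △BFG]
4. A_y = 5/12  [A is the centroid of △BFG]
   → A = (31/4, 5/12)

A = (31/4, 5/12)
C = (13/2, 17/2)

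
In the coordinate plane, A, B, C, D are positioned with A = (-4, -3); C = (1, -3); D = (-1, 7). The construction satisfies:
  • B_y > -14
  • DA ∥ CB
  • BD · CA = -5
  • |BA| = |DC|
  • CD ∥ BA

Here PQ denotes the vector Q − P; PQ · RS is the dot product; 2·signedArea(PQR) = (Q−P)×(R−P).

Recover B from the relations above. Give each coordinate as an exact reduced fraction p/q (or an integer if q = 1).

B = (-2, -13)

1. B_x = -2  [CD ∥ BA ∩ DA ∥ CB]
2. B_y = -13  [CD ∥ BA ∩ DA ∥ CB]
   → B = (-2, -13)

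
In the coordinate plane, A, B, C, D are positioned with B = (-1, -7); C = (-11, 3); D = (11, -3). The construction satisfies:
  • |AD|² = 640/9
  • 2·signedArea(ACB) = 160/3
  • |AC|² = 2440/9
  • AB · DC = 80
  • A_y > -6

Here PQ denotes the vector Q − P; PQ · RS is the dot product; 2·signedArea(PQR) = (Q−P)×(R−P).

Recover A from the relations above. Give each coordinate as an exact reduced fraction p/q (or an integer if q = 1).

A = (3, -17/3)

1. A_x = 3  [AB · DC = 80 ∩ 2·signedArea(ACB) = 160/3]
2. A_y = -17/3  [AB · DC = 80 ∩ 2·signedArea(ACB) = 160/3]
   → A = (3, -17/3)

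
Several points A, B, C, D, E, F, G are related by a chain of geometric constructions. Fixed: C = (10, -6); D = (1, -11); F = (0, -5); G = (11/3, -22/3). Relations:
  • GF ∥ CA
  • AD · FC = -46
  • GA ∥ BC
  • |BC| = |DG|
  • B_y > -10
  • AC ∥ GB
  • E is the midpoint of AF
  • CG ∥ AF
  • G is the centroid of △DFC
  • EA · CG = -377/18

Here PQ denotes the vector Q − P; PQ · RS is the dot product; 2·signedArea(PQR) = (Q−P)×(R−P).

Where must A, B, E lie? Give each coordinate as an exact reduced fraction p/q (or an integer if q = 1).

1. A_x = 19/3  [CG ∥ AF ∩ GF ∥ CA]
2. A_y = -11/3  [CG ∥ AF ∩ GF ∥ CA]
   → A = (19/3, -11/3)
3. B_x = 22/3  [GA ∥ BC ∩ AC ∥ GB]
4. B_y = -29/3  [GA ∥ BC ∩ AC ∥ GB]
   → B = (22/3, -29/3)
5. E_x = 19/6  [E is the midpoint of AF]
6. E_y = -13/3  [E is the midpoint of AF]
   → E = (19/6, -13/3)

A = (19/3, -11/3)
B = (22/3, -29/3)
E = (19/6, -13/3)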